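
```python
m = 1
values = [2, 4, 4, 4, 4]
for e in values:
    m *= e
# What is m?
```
Trace:
  m=1
  m=2, e=2
  m=8, e=4
  m=32, e=4
  m=128, e=4
  m=512, e=4

Final answer: 512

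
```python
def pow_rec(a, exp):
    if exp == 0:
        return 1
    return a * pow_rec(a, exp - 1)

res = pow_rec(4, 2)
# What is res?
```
Call trace:
pow_rec(a=4, exp=2)
  pow_rec(a=4, exp=1)
    pow_rec(a=4, exp=0)
    -> return 1
  -> return 4
-> return 16

Final answer: 16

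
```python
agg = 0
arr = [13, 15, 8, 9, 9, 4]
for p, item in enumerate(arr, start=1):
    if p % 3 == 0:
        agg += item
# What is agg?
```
Trace:
  agg=0
  agg=0, p=1, item=13
  agg=0, p=2, item=15
  agg=8, p=3, item=8
  agg=8, p=4, item=9
  agg=8, p=5, item=9
  agg=12, p=6, item=4

Final answer: 12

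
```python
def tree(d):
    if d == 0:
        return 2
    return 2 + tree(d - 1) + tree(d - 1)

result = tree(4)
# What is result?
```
Call trace (a repeated sub-call is expanded the first time; later identical calls just restate its return value):
tree(d=4)
  tree(d=3)
    tree(d=2)
      tree(d=1)
        tree(d=0)
        -> return 2
        tree(d=0)
        -> return 2
      -> return 6
      tree(d=1) -> return 6  (same call as traced above)
    -> return 14
    tree(d=2) -> return 14  (same call as traced above)
  -> return 30
  tree(d=3) -> return 30  (same call as traced above)
-> return 62

Final answer: 62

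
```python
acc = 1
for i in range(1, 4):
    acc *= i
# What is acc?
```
Trace:
  acc=1
  acc=1, i=1
  acc=2, i=2
  acc=6, i=3

Final answer: 6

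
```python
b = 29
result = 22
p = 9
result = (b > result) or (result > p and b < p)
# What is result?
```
Trace:
  b=29
  b=29, result=22
  b=29, result=22, p=9
  b=29, result=True, p=9

Final answer: True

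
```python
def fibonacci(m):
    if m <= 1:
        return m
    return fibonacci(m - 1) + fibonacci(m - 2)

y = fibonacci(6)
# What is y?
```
Call trace (a repeated sub-call is expanded the first time; later identical calls just restate its return value):
fibonacci(m=6)
  fibonacci(m=5)
    fibonacci(m=4)
      fibonacci(m=3)
        fibonacci(m=2)
          fibonacci(m=1)
          -> return 1
          fibonacci(m=0)
          -> return 0
        -> return 1
        fibonacci(m=1)
        -> return 1
      -> return 2
      fibonacci(m=2) -> return 1  (same call as traced above)
    -> return 3
    fibonacci(m=3) -> return 2  (same call as traced above)
  -> return 5
  fibonacci(m=4) -> return 3  (same call as traced above)
-> return 8

Final answer: 8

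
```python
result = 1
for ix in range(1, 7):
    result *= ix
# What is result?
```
Trace:
  result=1
  result=1, ix=1
  result=2, ix=2
  result=6, ix=3
  result=24, ix=4
  result=120, ix=5
  result=720, ix=6

Final answer: 720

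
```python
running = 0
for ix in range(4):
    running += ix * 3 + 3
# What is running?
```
Trace:
  running=0
  running=3, ix=0
  running=9, ix=1
  running=18, ix=2
  running=30, ix=3

Final answer: 30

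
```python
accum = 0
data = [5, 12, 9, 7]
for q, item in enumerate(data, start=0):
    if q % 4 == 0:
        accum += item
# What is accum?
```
Trace:
  accum=0
  accum=5, q=0, item=5
  accum=5, q=1, item=12
  accum=5, q=2, item=9
  accum=5, q=3, item=7

Final answer: 5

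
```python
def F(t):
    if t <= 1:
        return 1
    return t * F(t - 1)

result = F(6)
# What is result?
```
Call trace:
F(t=6)
  F(t=5)
    F(t=4)
      F(t=3)
        F(t=2)
          F(t=1)
          -> return 1
        -> return 2
      -> return 6
    -> return 24
  -> return 120
-> return 720

Final answer: 720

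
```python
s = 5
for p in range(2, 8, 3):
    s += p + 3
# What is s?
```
Trace:
  s=5
  s=10, p=2
  s=18, p=5

Final answer: 18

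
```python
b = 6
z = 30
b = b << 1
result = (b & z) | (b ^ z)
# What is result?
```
Trace:
  b=6
  b=6, z=30
  b=12, z=30
  b=12, z=30, result=30

Final answer: 30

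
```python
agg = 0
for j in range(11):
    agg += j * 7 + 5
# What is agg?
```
Trace:
  agg=0
  agg=5, j=0
  agg=17, j=1
  agg=36, j=2
  agg=62, j=3
  agg=95, j=4
  agg=135, j=5
  agg=182, j=6
  agg=236, j=7
  agg=297, j=8
  agg=365, j=9
  agg=440, j=10

Final answer: 440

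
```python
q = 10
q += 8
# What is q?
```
Trace:
  q=10
  q=18

Final answer: 18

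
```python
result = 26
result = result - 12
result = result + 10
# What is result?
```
Trace:
  result=26
  result=14
  result=24

Final answer: 24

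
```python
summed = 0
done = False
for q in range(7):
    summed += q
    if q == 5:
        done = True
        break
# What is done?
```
Trace:
  summed=0
  summed=0, done=False
  summed=0, done=False, q=0
  summed=1, done=False, q=1
  summed=3, done=False, q=2
  summed=6, done=False, q=3
  summed=10, done=False, q=4
  summed=15, done=True, q=5

Final answer: True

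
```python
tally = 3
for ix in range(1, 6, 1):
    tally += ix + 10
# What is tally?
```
Trace:
  tally=3
  tally=14, ix=1
  tally=26, ix=2
  tally=39, ix=3
  tally=53, ix=4
  tally=68, ix=5

Final answer: 68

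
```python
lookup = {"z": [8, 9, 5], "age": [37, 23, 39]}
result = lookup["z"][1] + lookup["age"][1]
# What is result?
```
Trace:
  lookup={'z': [8, 9, 5], 'age': [37, 23, 39]}
  lookup={'z': [8, 9, 5], 'age': [37, 23, 39]}, result=32

Final answer: 32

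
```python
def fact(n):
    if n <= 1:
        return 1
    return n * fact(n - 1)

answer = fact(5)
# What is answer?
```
Call trace:
fact(n=5)
  fact(n=4)
    fact(n=3)
      fact(n=2)
        fact(n=1)
        -> return 1
      -> return 2
    -> return 6
  -> return 24
-> return 120

Final answer: 120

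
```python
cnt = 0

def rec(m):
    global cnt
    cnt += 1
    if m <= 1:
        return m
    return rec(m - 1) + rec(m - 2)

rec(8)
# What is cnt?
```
Call trace (a repeated sub-call is expanded the first time; later identical calls just restate its return value):
rec(m=8)
  rec(m=7)
    rec(m=6)
      rec(m=5)
        rec(m=4)
          rec(m=3)
            rec(m=2)
              rec(m=1)
              -> return 1
              rec(m=0)
              -> return 0
            -> return 1
            rec(m=1)
            -> return 1
          -> return 2
          rec(m=2) -> return 1  (same call as traced above)
        -> return 3
        rec(m=3) -> return 2  (same call as traced above)
      -> return 5
      rec(m=4) -> return 3  (same call as traced above)
    -> return 8
    rec(m=5) -> return 5  (same call as traced above)
  -> return 13
  rec(m=6) -> return 8  (same call as traced above)
-> return 21

cnt is incremented once per call, so count the calls in each subtree. Let C(m) = number of calls made by rec(m).
C(0) = C(1) = 1 (base case, no recursion); C(m) = 1 + C(m - 1) + C(m - 2) otherwise.
C(2) = 1 + C(1) + C(0) = 1 + 1 + 1 = 3
C(3) = 1 + C(2) + C(1) = 1 + 3 + 1 = 5
C(4) = 1 + C(3) + C(2) = 1 + 5 + 3 = 9
C(5) = 1 + C(4) + C(3) = 1 + 9 + 5 = 15
C(6) = 1 + C(5) + C(4) = 1 + 15 + 9 = 25
C(7) = 1 + C(6) + C(5) = 1 + 25 + 15 = 41
C(8) = 1 + C(7) + C(6) = 1 + 41 + 25 = 67
cnt = C(8) = 67

Final answer: 67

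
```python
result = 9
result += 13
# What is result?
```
Trace:
  result=9
  result=22

Final answer: 22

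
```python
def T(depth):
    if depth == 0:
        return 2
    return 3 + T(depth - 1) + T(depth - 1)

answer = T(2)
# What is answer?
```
Call trace (a repeated sub-call is expanded the first time; later identical calls just restate its return value):
T(depth=2)
  T(depth=1)
    T(depth=0)
    -> return 2
    T(depth=0)
    -> return 2
  -> return 7
  T(depth=1) -> return 7  (same call as traced above)
-> return 17

Final answer: 17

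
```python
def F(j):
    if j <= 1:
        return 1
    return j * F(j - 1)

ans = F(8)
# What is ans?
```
Call trace:
F(j=8)
  F(j=7)
    F(j=6)
      F(j=5)
        F(j=4)
          F(j=3)
            F(j=2)
              F(j=1)
              -> return 1
            -> return 2
          -> return 6
        -> return 24
      -> return 120
    -> return 720
  -> return 5040
-> return 40320

Final answer: 40320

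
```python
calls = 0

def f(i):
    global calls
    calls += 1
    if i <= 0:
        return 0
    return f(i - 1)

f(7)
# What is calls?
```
Call trace:
f(i=7)
  f(i=6)
    f(i=5)
      f(i=4)
        f(i=3)
          f(i=2)
            f(i=1)
              f(i=0)
              -> return 0
            -> return 0
          -> return 0
        -> return 0
      -> return 0
    -> return 0
  -> return 0
-> return 0

calls is incremented once per call. f is entered once for each i = 7, 6, 5, 4, 3, 2, 1, 0 (the i <= 0 call returns without recursing), i.e. 7 + 1 calls.
calls = 8

Final answer: 8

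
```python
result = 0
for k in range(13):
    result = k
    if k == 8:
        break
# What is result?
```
Trace:
  result=0
  result=0, k=0
  result=1, k=1
  result=2, k=2
  result=3, k=3
  result=4, k=4
  result=5, k=5
  result=6, k=6
  result=7, k=7
  result=8, k=8

Final answer: 8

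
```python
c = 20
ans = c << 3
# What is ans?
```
Trace:
  c=20
  c=20, ans=160

Final answer: 160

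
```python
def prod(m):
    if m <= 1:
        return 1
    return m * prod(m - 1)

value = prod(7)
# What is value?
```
Call trace:
prod(m=7)
  prod(m=6)
    prod(m=5)
      prod(m=4)
        prod(m=3)
          prod(m=2)
            prod(m=1)
            -> return 1
          -> return 2
        -> return 6
      -> return 24
    -> return 120
  -> return 720
-> return 5040

Final answer: 5040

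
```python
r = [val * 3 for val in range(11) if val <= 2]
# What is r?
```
Trace:
  val=0
  val=1
  val=2
  val=3
  val=4
  val=5
  val=6
  val=7
  val=8
  val=9
  val=10
  r=[0, 3, 6]

Final answer: [0, 3, 6]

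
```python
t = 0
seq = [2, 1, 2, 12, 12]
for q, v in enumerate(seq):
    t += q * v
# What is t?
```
Trace:
  t=0
  t=0, q=0, v=2
  t=1, q=1, v=1
  t=5, q=2, v=2
  t=41, q=3, v=12
  t=89, q=4, v=12

Final answer: 89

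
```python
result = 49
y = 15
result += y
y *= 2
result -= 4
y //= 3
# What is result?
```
Trace:
  result=49
  result=49, y=15
  result=64, y=15
  result=64, y=30
  result=60, y=30
  result=60, y=10

Final answer: 60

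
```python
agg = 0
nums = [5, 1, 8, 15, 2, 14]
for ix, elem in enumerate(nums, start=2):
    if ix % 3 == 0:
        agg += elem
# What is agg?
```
Trace:
  agg=0
  agg=0, ix=2, elem=5
  agg=1, ix=3, elem=1
  agg=1, ix=4, elem=8
  agg=1, ix=5, elem=15
  agg=3, ix=6, elem=2
  agg=3, ix=7, elem=14

Final answer: 3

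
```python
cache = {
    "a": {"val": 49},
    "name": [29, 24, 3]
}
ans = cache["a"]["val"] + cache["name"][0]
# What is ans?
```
Trace:
  cache={'a': {'val': 49}, 'name': [29, 24, 3]}
  cache={'a': {'val': 49}, 'name': [29, 24, 3]}, ans=78

Final answer: 78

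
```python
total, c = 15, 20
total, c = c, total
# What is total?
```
Trace:
  total=15, c=20
  total=20, c=15

Final answer: 20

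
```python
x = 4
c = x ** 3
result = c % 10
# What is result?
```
Trace:
  x=4
  x=4, c=64
  x=4, c=64, result=4

Final answer: 4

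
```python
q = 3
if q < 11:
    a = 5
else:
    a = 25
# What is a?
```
Trace:
  q=3
  q=3, a=5

Final answer: 5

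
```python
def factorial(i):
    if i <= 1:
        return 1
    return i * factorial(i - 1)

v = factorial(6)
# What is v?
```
Call trace:
factorial(i=6)
  factorial(i=5)
    factorial(i=4)
      factorial(i=3)
        factorial(i=2)
          factorial(i=1)
          -> return 1
        -> return 2
      -> return 6
    -> return 24
  -> return 120
-> return 720

Final answer: 720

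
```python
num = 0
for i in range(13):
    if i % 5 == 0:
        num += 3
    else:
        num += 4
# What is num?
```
Trace:
  num=0
  num=3, i=0
  num=7, i=1
  num=11, i=2
  num=15, i=3
  num=19, i=4
  num=22, i=5
  num=26, i=6
  num=30, i=7
  num=34, i=8
  num=38, i=9
  num=41, i=10
  num=45, i=11
  num=49, i=12

Final answer: 49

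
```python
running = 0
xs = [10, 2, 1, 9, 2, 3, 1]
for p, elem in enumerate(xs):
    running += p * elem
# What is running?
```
Trace:
  running=0
  running=0, p=0, elem=10
  running=2, p=1, elem=2
  running=4, p=2, elem=1
  running=31, p=3, elem=9
  running=39, p=4, elem=2
  running=54, p=5, elem=3
  running=60, p=6, elem=1

Final answer: 60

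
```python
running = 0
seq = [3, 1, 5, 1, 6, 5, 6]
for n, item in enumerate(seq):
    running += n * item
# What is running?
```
Trace:
  running=0
  running=0, n=0, item=3
  running=1, n=1, item=1
  running=11, n=2, item=5
  running=14, n=3, item=1
  running=38, n=4, item=6
  running=63, n=5, item=5
  running=99, n=6, item=6

Final answer: 99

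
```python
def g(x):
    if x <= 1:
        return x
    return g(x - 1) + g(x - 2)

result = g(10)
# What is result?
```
Call trace (a repeated sub-call is expanded the first time; later identical calls just restate its return value):
g(x=10)
  g(x=9)
    g(x=8)
      g(x=7)
        g(x=6)
          g(x=5)
            g(x=4)
              g(x=3)
                g(x=2)
                  g(x=1)
                  -> return 1
                  g(x=0)
                  -> return 0
                -> return 1
                g(x=1)
                -> return 1
              -> return 2
              g(x=2) -> return 1  (same call as traced above)
            -> return 3
            g(x=3) -> return 2  (same call as traced above)
          -> return 5
          g(x=4) -> return 3  (same call as traced above)
        -> return 8
        g(x=5) -> return 5  (same call as traced above)
      -> return 13
      g(x=6) -> return 8  (same call as traced above)
    -> return 21
    g(x=7) -> return 13  (same call as traced above)
  -> return 34
  g(x=8) -> return 21  (same call as traced above)
-> return 55

Final answer: 55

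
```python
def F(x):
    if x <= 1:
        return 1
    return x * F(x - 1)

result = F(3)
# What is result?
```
Call trace:
F(x=3)
  F(x=2)
    F(x=1)
    -> return 1
  -> return 2
-> return 6

Final answer: 6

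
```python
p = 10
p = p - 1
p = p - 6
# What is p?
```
Trace:
  p=10
  p=9
  p=3

Final answer: 3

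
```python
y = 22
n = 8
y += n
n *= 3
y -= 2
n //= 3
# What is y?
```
Trace:
  y=22
  y=22, n=8
  y=30, n=8
  y=30, n=24
  y=28, n=24
  y=28, n=8

Final answer: 28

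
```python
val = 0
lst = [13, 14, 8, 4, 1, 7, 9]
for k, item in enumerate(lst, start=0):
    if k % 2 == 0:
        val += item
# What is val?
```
Trace:
  val=0
  val=13, k=0, item=13
  val=13, k=1, item=14
  val=21, k=2, item=8
  val=21, k=3, item=4
  val=22, k=4, item=1
  val=22, k=5, item=7
  val=31, k=6, item=9

Final answer: 31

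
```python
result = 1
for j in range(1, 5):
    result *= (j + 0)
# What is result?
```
Trace:
  result=1
  result=1, j=1
  result=2, j=2
  result=6, j=3
  result=24, j=4

Final answer: 24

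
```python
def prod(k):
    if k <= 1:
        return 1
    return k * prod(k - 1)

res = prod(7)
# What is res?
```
Call trace:
prod(k=7)
  prod(k=6)
    prod(k=5)
      prod(k=4)
        prod(k=3)
          prod(k=2)
            prod(k=1)
            -> return 1
          -> return 2
        -> return 6
      -> return 24
    -> return 120
  -> return 720
-> return 5040

Final answer: 5040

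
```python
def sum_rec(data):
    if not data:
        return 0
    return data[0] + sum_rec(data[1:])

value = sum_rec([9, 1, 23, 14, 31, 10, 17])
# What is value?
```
Call trace:
sum_rec(data=[9, 1, 23, 14, 31, 10, 17])
  sum_rec(data=[1, 23, 14, 31, 10, 17])
    sum_rec(data=[23, 14, 31, 10, 17])
      sum_rec(data=[14, 31, 10, 17])
        sum_rec(data=[31, 10, 17])
          sum_rec(data=[10, 17])
            sum_rec(data=[17])
              sum_rec(data=[])
              -> return 0
            -> return 17
          -> return 27
        -> return 58
      -> return 72
    -> return 95
  -> return 96
-> return 105

Final answer: 105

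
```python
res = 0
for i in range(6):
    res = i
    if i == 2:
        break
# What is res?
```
Trace:
  res=0
  res=0, i=0
  res=1, i=1
  res=2, i=2

Final answer: 2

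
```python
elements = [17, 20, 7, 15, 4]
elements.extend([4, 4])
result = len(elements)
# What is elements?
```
Trace:
  elements=[17, 20, 7, 15, 4]
  elements=[17, 20, 7, 15, 4, 4, 4]
  elements=[17, 20, 7, 15, 4, 4, 4], result=7

Final answer: [17, 20, 7, 15, 4, 4, 4]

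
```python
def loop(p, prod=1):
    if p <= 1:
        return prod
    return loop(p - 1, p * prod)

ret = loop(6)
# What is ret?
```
Call trace:
loop(p=6, prod=1)
  loop(p=5, prod=6)
    loop(p=4, prod=30)
      loop(p=3, prod=120)
        loop(p=2, prod=360)
          loop(p=1, prod=720)
          -> return 720
        -> return 720
      -> return 720
    -> return 720
  -> return 720
-> return 720

Final answer: 720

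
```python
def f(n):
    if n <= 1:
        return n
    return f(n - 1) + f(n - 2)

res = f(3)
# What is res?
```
Call trace:
f(n=3)
  f(n=2)
    f(n=1)
    -> return 1
    f(n=0)
    -> return 0
  -> return 1
  f(n=1)
  -> return 1
-> return 2

Final answer: 2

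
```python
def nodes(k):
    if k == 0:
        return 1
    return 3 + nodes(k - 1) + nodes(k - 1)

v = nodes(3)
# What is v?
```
Call trace (a repeated sub-call is expanded the first time; later identical calls just restate its return value):
nodes(k=3)
  nodes(k=2)
    nodes(k=1)
      nodes(k=0)
      -> return 1
      nodes(k=0)
      -> return 1
    -> return 5
    nodes(k=1) -> return 5  (same call as traced above)
  -> return 13
  nodes(k=2) -> return 13  (same call as traced above)
-> return 29

Final answer: 29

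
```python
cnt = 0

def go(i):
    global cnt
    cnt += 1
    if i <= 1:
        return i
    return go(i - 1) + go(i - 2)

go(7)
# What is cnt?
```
Call trace (a repeated sub-call is expanded the first time; later identical calls just restate its return value):
go(i=7)
  go(i=6)
    go(i=5)
      go(i=4)
        go(i=3)
          go(i=2)
            go(i=1)
            -> return 1
            go(i=0)
            -> return 0
          -> return 1
          go(i=1)
          -> return 1
        -> return 2
        go(i=2) -> return 1  (same call as traced above)
      -> return 3
      go(i=3) -> return 2  (same call as traced above)
    -> return 5
    go(i=4) -> return 3  (same call as traced above)
  -> return 8
  go(i=5) -> return 5  (same call as traced above)
-> return 13

cnt is incremented once per call, so count the calls in each subtree. Let C(i) = number of calls made by go(i).
C(0) = C(1) = 1 (base case, no recursion); C(i) = 1 + C(i - 1) + C(i - 2) otherwise.
C(2) = 1 + C(1) + C(0) = 1 + 1 + 1 = 3
C(3) = 1 + C(2) + C(1) = 1 + 3 + 1 = 5
C(4) = 1 + C(3) + C(2) = 1 + 5 + 3 = 9
C(5) = 1 + C(4) + C(3) = 1 + 9 + 5 = 15
C(6) = 1 + C(5) + C(4) = 1 + 15 + 9 = 25
C(7) = 1 + C(6) + C(5) = 1 + 25 + 15 = 41
cnt = C(7) = 41

Final answer: 41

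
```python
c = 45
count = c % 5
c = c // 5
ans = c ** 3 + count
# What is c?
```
Trace:
  c=45
  c=45, count=0
  c=9, count=0
  c=9, count=0, ans=729

Final answer: 9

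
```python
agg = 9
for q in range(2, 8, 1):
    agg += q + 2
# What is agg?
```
Trace:
  agg=9
  agg=13, q=2
  agg=18, q=3
  agg=24, q=4
  agg=31, q=5
  agg=39, q=6
  agg=48, q=7

Final answer: 48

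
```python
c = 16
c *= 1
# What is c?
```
Trace:
  c=16
  c=16

Final answer: 16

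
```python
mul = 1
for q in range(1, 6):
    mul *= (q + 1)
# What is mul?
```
Trace:
  mul=1
  mul=2, q=1
  mul=6, q=2
  mul=24, q=3
  mul=120, q=4
  mul=720, q=5

Final answer: 720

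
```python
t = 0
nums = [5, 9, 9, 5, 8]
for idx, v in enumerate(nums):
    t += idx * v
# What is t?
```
Trace:
  t=0
  t=0, idx=0, v=5
  t=9, idx=1, v=9
  t=27, idx=2, v=9
  t=42, idx=3, v=5
  t=74, idx=4, v=8

Final answer: 74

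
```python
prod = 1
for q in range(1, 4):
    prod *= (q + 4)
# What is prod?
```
Trace:
  prod=1
  prod=5, q=1
  prod=30, q=2
  prod=210, q=3

Final answer: 210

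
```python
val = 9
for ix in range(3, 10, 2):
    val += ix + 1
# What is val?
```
Trace:
  val=9
  val=13, ix=3
  val=19, ix=5
  val=27, ix=7
  val=37, ix=9

Final answer: 37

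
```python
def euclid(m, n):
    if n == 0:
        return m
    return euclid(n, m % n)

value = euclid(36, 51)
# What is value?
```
Call trace:
euclid(m=36, n=51)
  euclid(m=51, n=36)
    euclid(m=36, n=15)
      euclid(m=15, n=6)
        euclid(m=6, n=3)
          euclid(m=3, n=0)
          -> return 3
        -> return 3
      -> return 3
    -> return 3
  -> return 3
-> return 3

Final answer: 3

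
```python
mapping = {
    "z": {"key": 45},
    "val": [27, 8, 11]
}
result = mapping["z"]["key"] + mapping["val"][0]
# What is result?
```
Trace:
  mapping={'z': {'key': 45}, 'val': [27, 8, 11]}
  mapping={'z': {'key': 45}, 'val': [27, 8, 11]}, result=72

Final answer: 72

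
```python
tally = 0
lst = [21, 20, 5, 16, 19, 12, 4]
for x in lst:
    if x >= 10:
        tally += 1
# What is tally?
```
Trace:
  tally=0
  tally=1, x=21
  tally=2, x=20
  tally=2, x=5
  tally=3, x=16
  tally=4, x=19
  tally=5, x=12
  tally=5, x=4

Final answer: 5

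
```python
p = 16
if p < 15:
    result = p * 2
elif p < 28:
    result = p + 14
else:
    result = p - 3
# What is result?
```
Trace:
  p=16
  p=16, result=30

Final answer: 30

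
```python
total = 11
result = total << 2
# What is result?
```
Trace:
  total=11
  total=11, result=44

Final answer: 44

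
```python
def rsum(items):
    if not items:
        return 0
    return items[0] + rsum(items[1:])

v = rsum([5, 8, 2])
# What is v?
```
Call trace:
rsum(items=[5, 8, 2])
  rsum(items=[8, 2])
    rsum(items=[2])
      rsum(items=[])
      -> return 0
    -> return 2
  -> return 10
-> return 15

Final answer: 15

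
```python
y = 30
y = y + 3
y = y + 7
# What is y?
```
Trace:
  y=30
  y=33
  y=40

Final answer: 40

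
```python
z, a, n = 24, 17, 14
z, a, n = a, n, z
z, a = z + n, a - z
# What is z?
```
Trace:
  z=24, a=17, n=14
  z=17, a=14, n=24
  z=41, a=-3, n=24

Final answer: 41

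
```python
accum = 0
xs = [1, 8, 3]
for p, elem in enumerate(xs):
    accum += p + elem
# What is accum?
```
Trace:
  accum=0
  accum=1, p=0, elem=1
  accum=10, p=1, elem=8
  accum=15, p=2, elem=3

Final answer: 15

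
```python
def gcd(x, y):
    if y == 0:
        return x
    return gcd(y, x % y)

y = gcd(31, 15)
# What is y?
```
Call trace:
gcd(x=31, y=15)
  gcd(x=15, y=1)
    gcd(x=1, y=0)
    -> return 1
  -> return 1
-> return 1

Final answer: 1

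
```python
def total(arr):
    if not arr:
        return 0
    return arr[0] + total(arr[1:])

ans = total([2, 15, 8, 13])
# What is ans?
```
Call trace:
total(arr=[2, 15, 8, 13])
  total(arr=[15, 8, 13])
    total(arr=[8, 13])
      total(arr=[13])
        total(arr=[])
        -> return 0
      -> return 13
    -> return 21
  -> return 36
-> return 38

Final answer: 38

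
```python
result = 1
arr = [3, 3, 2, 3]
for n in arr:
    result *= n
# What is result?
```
Trace:
  result=1
  result=3, n=3
  result=9, n=3
  result=18, n=2
  result=54, n=3

Final answer: 54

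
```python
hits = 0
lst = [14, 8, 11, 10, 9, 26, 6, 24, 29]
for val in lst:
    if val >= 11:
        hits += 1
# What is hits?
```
Trace:
  hits=0
  hits=1, val=14
  hits=1, val=8
  hits=2, val=11
  hits=2, val=10
  hits=2, val=9
  hits=3, val=26
  hits=3, val=6
  hits=4, val=24
  hits=5, val=29

Final answer: 5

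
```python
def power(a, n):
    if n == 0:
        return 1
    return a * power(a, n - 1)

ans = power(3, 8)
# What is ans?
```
Call trace:
power(a=3, n=8)
  power(a=3, n=7)
    power(a=3, n=6)
      power(a=3, n=5)
        power(a=3, n=4)
          power(a=3, n=3)
            power(a=3, n=2)
              power(a=3, n=1)
                power(a=3, n=0)
                -> return 1
              -> return 3
            -> return 9
          -> return 27
        -> return 81
      -> return 243
    -> return 729
  -> return 2187
-> return 6561

Final answer: 6561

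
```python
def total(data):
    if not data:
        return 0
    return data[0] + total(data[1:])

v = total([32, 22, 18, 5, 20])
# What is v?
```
Call trace:
total(data=[32, 22, 18, 5, 20])
  total(data=[22, 18, 5, 20])
    total(data=[18, 5, 20])
      total(data=[5, 20])
        total(data=[20])
          total(data=[])
          -> return 0
        -> return 20
      -> return 25
    -> return 43
  -> return 65
-> return 97

Final answer: 97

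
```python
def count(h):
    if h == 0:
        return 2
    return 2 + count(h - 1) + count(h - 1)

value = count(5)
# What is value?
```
Call trace (a repeated sub-call is expanded the first time; later identical calls just restate its return value):
count(h=5)
  count(h=4)
    count(h=3)
      count(h=2)
        count(h=1)
          count(h=0)
          -> return 2
          count(h=0)
          -> return 2
        -> return 6
        count(h=1) -> return 6  (same call as traced above)
      -> return 14
      count(h=2) -> return 14  (same call as traced above)
    -> return 30
    count(h=3) -> return 30  (same call as traced above)
  -> return 62
  count(h=4) -> return 62  (same call as traced above)
-> return 126

Final answer: 126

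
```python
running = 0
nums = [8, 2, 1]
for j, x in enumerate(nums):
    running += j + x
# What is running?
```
Trace:
  running=0
  running=8, j=0, x=8
  running=11, j=1, x=2
  running=14, j=2, x=1

Final answer: 14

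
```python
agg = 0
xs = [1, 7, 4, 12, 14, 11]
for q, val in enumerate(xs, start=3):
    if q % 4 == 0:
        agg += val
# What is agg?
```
Trace:
  agg=0
  agg=0, q=3, val=1
  agg=7, q=4, val=7
  agg=7, q=5, val=4
  agg=7, q=6, val=12
  agg=7, q=7, val=14
  agg=18, q=8, val=11

Final answer: 18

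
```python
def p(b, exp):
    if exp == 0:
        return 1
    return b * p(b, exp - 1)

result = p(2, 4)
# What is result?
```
Call trace:
p(b=2, exp=4)
  p(b=2, exp=3)
    p(b=2, exp=2)
      p(b=2, exp=1)
        p(b=2, exp=0)
        -> return 1
      -> return 2
    -> return 4
  -> return 8
-> return 16

Final answer: 16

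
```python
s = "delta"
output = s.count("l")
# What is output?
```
Trace:
  s='delta'
  s='delta', output=1

Final answer: 1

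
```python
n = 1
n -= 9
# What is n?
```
Trace:
  n=1
  n=-8

Final answer: -8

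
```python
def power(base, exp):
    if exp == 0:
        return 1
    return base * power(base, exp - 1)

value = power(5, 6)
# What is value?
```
Call trace:
power(base=5, exp=6)
  power(base=5, exp=5)
    power(base=5, exp=4)
      power(base=5, exp=3)
        power(base=5, exp=2)
          power(base=5, exp=1)
            power(base=5, exp=0)
            -> return 1
          -> return 5
        -> return 25
      -> return 125
    -> return 625
  -> return 3125
-> return 15625

Final answer: 15625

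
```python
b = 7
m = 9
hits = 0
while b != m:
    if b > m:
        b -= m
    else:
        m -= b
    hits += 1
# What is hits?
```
Trace:
  b=7
  b=7, m=9
  b=7, m=9, hits=0
  b=7, m=2, hits=1
  b=5, m=2, hits=2
  b=3, m=2, hits=3
  b=1, m=2, hits=4
  b=1, m=1, hits=5

Final answer: 5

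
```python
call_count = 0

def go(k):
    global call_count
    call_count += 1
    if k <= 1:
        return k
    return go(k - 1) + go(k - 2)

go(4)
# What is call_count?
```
Call trace (a repeated sub-call is expanded the first time; later identical calls just restate its return value):
go(k=4)
  go(k=3)
    go(k=2)
      go(k=1)
      -> return 1
      go(k=0)
      -> return 0
    -> return 1
    go(k=1)
    -> return 1
  -> return 2
  go(k=2) -> return 1  (same call as traced above)
-> return 3

call_count is incremented once per call, so count the calls in each subtree. Let C(k) = number of calls made by go(k).
C(0) = C(1) = 1 (base case, no recursion); C(k) = 1 + C(k - 1) + C(k - 2) otherwise.
C(2) = 1 + C(1) + C(0) = 1 + 1 + 1 = 3
C(3) = 1 + C(2) + C(1) = 1 + 3 + 1 = 5
C(4) = 1 + C(3) + C(2) = 1 + 5 + 3 = 9
call_count = C(4) = 9

Final answer: 9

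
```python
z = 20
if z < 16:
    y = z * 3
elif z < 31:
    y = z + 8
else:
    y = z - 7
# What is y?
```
Trace:
  z=20
  z=20, y=28

Final answer: 28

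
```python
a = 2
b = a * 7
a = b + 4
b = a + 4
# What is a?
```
Trace:
  a=2
  a=2, b=14
  a=18, b=14
  a=18, b=22

Final answer: 18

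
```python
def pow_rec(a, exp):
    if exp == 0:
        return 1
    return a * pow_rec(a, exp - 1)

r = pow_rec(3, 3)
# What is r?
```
Call trace:
pow_rec(a=3, exp=3)
  pow_rec(a=3, exp=2)
    pow_rec(a=3, exp=1)
      pow_rec(a=3, exp=0)
      -> return 1
    -> return 3
  -> return 9
-> return 27

Final answer: 27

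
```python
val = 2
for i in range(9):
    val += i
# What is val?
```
Trace:
  val=2
  val=2, i=0
  val=3, i=1
  val=5, i=2
  val=8, i=3
  val=12, i=4
  val=17, i=5
  val=23, i=6
  val=30, i=7
  val=38, i=8

Final answer: 38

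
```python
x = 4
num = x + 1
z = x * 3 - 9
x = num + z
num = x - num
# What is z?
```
Trace:
  x=4
  x=4, num=5
  x=4, num=5, z=3
  x=8, num=5, z=3
  x=8, num=3, z=3

Final answer: 3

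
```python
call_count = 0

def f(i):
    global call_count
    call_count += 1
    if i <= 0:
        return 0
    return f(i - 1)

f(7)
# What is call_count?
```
Call trace:
f(i=7)
  f(i=6)
    f(i=5)
      f(i=4)
        f(i=3)
          f(i=2)
            f(i=1)
              f(i=0)
              -> return 0
            -> return 0
          -> return 0
        -> return 0
      -> return 0
    -> return 0
  -> return 0
-> return 0

call_count is incremented once per call. f is entered once for each i = 7, 6, 5, 4, 3, 2, 1, 0 (the i <= 0 call returns without recursing), i.e. 7 + 1 calls.
call_count = 8

Final answer: 8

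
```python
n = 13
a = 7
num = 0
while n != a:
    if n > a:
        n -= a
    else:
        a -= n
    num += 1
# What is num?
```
Trace:
  n=13
  n=13, a=7
  n=13, a=7, num=0
  n=6, a=7, num=1
  n=6, a=1, num=2
  n=5, a=1, num=3
  n=4, a=1, num=4
  n=3, a=1, num=5
  n=2, a=1, num=6
  n=1, a=1, num=7

Final answer: 7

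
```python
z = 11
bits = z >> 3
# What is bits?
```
Trace:
  z=11
  z=11, bits=1

Final answer: 1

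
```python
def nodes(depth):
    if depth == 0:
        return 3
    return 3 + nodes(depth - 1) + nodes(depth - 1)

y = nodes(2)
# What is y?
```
Call trace (a repeated sub-call is expanded the first time; later identical calls just restate its return value):
nodes(depth=2)
  nodes(depth=1)
    nodes(depth=0)
    -> return 3
    nodes(depth=0)
    -> return 3
  -> return 9
  nodes(depth=1) -> return 9  (same call as traced above)
-> return 21

Final answer: 21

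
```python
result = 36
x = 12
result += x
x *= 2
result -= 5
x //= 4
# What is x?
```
Trace:
  result=36
  result=36, x=12
  result=48, x=12
  result=48, x=24
  result=43, x=24
  result=43, x=6

Final answer: 6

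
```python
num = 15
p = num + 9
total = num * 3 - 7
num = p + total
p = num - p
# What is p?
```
Trace:
  num=15
  num=15, p=24
  num=15, p=24, total=38
  num=62, p=24, total=38
  num=62, p=38, total=38

Final answer: 38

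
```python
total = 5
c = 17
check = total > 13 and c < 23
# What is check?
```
Trace:
  total=5
  total=5, c=17
  total=5, c=17, check=False

Final answer: False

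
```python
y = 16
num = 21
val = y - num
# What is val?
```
Trace:
  y=16
  y=16, num=21
  y=16, num=21, val=-5

Final answer: -5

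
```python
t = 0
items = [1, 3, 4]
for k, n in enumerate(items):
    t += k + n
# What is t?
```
Trace:
  t=0
  t=1, k=0, n=1
  t=5, k=1, n=3
  t=11, k=2, n=4

Final answer: 11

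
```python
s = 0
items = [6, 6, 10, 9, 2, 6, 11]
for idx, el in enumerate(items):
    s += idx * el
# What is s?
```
Trace:
  s=0
  s=0, idx=0, el=6
  s=6, idx=1, el=6
  s=26, idx=2, el=10
  s=53, idx=3, el=9
  s=61, idx=4, el=2
  s=91, idx=5, el=6
  s=157, idx=6, el=11

Final answer: 157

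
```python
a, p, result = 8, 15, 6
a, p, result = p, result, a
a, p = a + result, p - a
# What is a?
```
Trace:
  a=8, p=15, result=6
  a=15, p=6, result=8
  a=23, p=-9, result=8

Final answer: 23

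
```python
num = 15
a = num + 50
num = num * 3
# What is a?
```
Trace:
  num=15
  num=15, a=65
  num=45, a=65

Final answer: 65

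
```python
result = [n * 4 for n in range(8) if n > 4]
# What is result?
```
Trace:
  n=0
  n=1
  n=2
  n=3
  n=4
  n=5
  n=6
  n=7
  result=[20, 24, 28]

Final answer: [20, 24, 28]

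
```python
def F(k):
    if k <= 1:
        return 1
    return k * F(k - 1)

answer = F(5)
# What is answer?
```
Call trace:
F(k=5)
  F(k=4)
    F(k=3)
      F(k=2)
        F(k=1)
        -> return 1
      -> return 2
    -> return 6
  -> return 24
-> return 120

Final answer: 120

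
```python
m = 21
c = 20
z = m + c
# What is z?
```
Trace:
  m=21
  m=21, c=20
  m=21, c=20, z=41

Final answer: 41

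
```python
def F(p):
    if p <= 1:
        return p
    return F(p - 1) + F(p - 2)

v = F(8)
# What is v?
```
Call trace (a repeated sub-call is expanded the first time; later identical calls just restate its return value):
F(p=8)
  F(p=7)
    F(p=6)
      F(p=5)
        F(p=4)
          F(p=3)
            F(p=2)
              F(p=1)
              -> return 1
              F(p=0)
              -> return 0
            -> return 1
            F(p=1)
            -> return 1
          -> return 2
          F(p=2) -> return 1  (same call as traced above)
        -> return 3
        F(p=3) -> return 2  (same call as traced above)
      -> return 5
      F(p=4) -> return 3  (same call as traced above)
    -> return 8
    F(p=5) -> return 5  (same call as traced above)
  -> return 13
  F(p=6) -> return 8  (same call as traced above)
-> return 21

Final answer: 21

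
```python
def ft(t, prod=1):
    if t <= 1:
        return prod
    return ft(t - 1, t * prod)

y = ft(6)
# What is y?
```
Call trace:
ft(t=6, prod=1)
  ft(t=5, prod=6)
    ft(t=4, prod=30)
      ft(t=3, prod=120)
        ft(t=2, prod=360)
          ft(t=1, prod=720)
          -> return 720
        -> return 720
      -> return 720
    -> return 720
  -> return 720
-> return 720

Final answer: 720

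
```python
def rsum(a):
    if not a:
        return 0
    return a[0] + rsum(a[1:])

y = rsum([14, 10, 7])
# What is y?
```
Call trace:
rsum(a=[14, 10, 7])
  rsum(a=[10, 7])
    rsum(a=[7])
      rsum(a=[])
      -> return 0
    -> return 7
  -> return 17
-> return 31

Final answer: 31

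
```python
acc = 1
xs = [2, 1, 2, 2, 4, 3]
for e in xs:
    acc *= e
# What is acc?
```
Trace:
  acc=1
  acc=2, e=2
  acc=2, e=1
  acc=4, e=2
  acc=8, e=2
  acc=32, e=4
  acc=96, e=3

Final answer: 96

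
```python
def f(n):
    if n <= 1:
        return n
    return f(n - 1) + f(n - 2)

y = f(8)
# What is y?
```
Call trace (a repeated sub-call is expanded the first time; later identical calls just restate its return value):
f(n=8)
  f(n=7)
    f(n=6)
      f(n=5)
        f(n=4)
          f(n=3)
            f(n=2)
              f(n=1)
              -> return 1
              f(n=0)
              -> return 0
            -> return 1
            f(n=1)
            -> return 1
          -> return 2
          f(n=2) -> return 1  (same call as traced above)
        -> return 3
        f(n=3) -> return 2  (same call as traced above)
      -> return 5
      f(n=4) -> return 3  (same call as traced above)
    -> return 8
    f(n=5) -> return 5  (same call as traced above)
  -> return 13
  f(n=6) -> return 8  (same call as traced above)
-> return 21

Final answer: 21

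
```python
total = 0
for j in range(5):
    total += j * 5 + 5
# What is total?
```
Trace:
  total=0
  total=5, j=0
  total=15, j=1
  total=30, j=2
  total=50, j=3
  total=75, j=4

Final answer: 75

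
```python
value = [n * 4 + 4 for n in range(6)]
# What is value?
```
Trace:
  n=0
  n=1
  n=2
  n=3
  n=4
  n=5
  value=[4, 8, 12, 16, 20, 24]

Final answer: [4, 8, 12, 16, 20, 24]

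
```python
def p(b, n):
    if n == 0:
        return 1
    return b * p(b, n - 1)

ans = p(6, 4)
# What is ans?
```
Call trace:
p(b=6, n=4)
  p(b=6, n=3)
    p(b=6, n=2)
      p(b=6, n=1)
        p(b=6, n=0)
        -> return 1
      -> return 6
    -> return 36
  -> return 216
-> return 1296

Final answer: 1296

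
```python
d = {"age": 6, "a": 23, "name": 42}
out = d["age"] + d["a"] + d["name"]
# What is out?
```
Trace:
  d={'age': 6, 'a': 23, 'name': 42}
  d={'age': 6, 'a': 23, 'name': 42}, out=71

Final answer: 71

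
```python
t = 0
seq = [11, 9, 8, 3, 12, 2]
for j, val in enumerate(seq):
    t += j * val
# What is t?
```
Trace:
  t=0
  t=0, j=0, val=11
  t=9, j=1, val=9
  t=25, j=2, val=8
  t=34, j=3, val=3
  t=82, j=4, val=12
  t=92, j=5, val=2

Final answer: 92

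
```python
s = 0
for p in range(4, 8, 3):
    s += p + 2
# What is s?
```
Trace:
  s=0
  s=6, p=4
  s=15, p=7

Final answer: 15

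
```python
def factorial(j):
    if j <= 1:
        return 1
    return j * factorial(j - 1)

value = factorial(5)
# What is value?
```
Call trace:
factorial(j=5)
  factorial(j=4)
    factorial(j=3)
      factorial(j=2)
        factorial(j=1)
        -> return 1
      -> return 2
    -> return 6
  -> return 24
-> return 120

Final answer: 120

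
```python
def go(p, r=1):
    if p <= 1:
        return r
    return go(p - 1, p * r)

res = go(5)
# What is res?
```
Call trace:
go(p=5, r=1)
  go(p=4, r=5)
    go(p=3, r=20)
      go(p=2, r=60)
        go(p=1, r=120)
        -> return 120
      -> return 120
    -> return 120
  -> return 120
-> return 120

Final answer: 120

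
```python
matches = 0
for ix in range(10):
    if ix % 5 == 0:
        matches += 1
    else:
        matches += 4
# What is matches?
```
Trace:
  matches=0
  matches=1, ix=0
  matches=5, ix=1
  matches=9, ix=2
  matches=13, ix=3
  matches=17, ix=4
  matches=18, ix=5
  matches=22, ix=6
  matches=26, ix=7
  matches=30, ix=8
  matches=34, ix=9

Final answer: 34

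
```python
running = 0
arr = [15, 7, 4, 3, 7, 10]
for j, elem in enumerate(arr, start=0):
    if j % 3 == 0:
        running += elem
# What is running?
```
Trace:
  running=0
  running=15, j=0, elem=15
  running=15, j=1, elem=7
  running=15, j=2, elem=4
  running=18, j=3, elem=3
  running=18, j=4, elem=7
  running=18, j=5, elem=10

Final answer: 18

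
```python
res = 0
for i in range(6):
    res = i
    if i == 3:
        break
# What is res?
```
Trace:
  res=0
  res=0, i=0
  res=1, i=1
  res=2, i=2
  res=3, i=3

Final answer: 3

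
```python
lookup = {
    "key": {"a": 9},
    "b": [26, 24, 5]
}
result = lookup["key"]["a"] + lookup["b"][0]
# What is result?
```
Trace:
  lookup={'key': {'a': 9}, 'b': [26, 24, 5]}
  lookup={'key': {'a': 9}, 'b': [26, 24, 5]}, result=35

Final answer: 35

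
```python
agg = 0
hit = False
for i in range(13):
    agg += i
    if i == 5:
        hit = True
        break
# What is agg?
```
Trace:
  agg=0
  agg=0, hit=False
  agg=0, hit=False, i=0
  agg=1, hit=False, i=1
  agg=3, hit=False, i=2
  agg=6, hit=False, i=3
  agg=10, hit=False, i=4
  agg=15, hit=True, i=5

Final answer: 15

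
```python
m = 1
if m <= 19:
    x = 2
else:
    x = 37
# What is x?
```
Trace:
  m=1
  m=1, x=2

Final answer: 2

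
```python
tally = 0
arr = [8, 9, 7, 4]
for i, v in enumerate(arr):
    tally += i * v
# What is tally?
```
Trace:
  tally=0
  tally=0, i=0, v=8
  tally=9, i=1, v=9
  tally=23, i=2, v=7
  tally=35, i=3, v=4

Final answer: 35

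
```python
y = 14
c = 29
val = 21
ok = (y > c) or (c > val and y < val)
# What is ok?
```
Trace:
  y=14
  y=14, c=29
  y=14, c=29, val=21
  y=14, c=29, val=21, ok=True

Final answer: True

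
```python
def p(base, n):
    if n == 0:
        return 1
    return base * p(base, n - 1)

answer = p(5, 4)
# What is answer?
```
Call trace:
p(base=5, n=4)
  p(base=5, n=3)
    p(base=5, n=2)
      p(base=5, n=1)
        p(base=5, n=0)
        -> return 1
      -> return 5
    -> return 25
  -> return 125
-> return 625

Final answer: 625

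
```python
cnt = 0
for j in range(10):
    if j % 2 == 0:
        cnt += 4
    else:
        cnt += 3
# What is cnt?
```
Trace:
  cnt=0
  cnt=4, j=0
  cnt=7, j=1
  cnt=11, j=2
  cnt=14, j=3
  cnt=18, j=4
  cnt=21, j=5
  cnt=25, j=6
  cnt=28, j=7
  cnt=32, j=8
  cnt=35, j=9

Final answer: 35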